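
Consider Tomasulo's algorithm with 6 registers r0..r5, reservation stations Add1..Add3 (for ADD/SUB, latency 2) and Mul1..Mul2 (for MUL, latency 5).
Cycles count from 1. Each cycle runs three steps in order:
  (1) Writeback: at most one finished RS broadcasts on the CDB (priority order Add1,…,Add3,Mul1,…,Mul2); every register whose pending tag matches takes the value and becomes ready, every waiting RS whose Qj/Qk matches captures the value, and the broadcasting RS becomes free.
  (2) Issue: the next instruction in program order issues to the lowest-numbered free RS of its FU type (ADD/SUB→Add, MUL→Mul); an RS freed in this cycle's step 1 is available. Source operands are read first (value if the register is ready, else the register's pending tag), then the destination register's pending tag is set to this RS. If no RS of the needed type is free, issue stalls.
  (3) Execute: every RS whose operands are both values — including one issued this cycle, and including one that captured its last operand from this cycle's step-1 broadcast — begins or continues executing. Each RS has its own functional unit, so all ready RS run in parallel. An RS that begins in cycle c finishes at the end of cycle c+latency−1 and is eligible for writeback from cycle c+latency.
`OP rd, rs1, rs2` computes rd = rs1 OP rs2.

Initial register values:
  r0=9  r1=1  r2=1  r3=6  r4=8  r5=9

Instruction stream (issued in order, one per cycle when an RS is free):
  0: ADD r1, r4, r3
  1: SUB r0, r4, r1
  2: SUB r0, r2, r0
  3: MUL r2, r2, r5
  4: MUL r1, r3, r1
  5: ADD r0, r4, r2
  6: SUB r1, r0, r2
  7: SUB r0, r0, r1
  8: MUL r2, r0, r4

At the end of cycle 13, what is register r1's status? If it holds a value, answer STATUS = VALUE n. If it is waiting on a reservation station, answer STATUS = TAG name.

STATUS = VALUE 8

cycle 1: issue ADD r1<-Add1 // r0:9,r1:Add1,r2:1,r3:6,r4:8,r5:9
cycle 2: issue SUB r0<-Add2 // r0:Add2,r1:Add1,r2:1,r3:6,r4:8,r5:9
cycle 3: CDB Add1=14; issue SUB r0<-Add1 // r0:Add1,r1:14,r2:1,r3:6,r4:8,r5:9
cycle 4: issue MUL r2<-Mul1 // r0:Add1,r1:14,r2:Mul1,r3:6,r4:8,r5:9
cycle 5: CDB Add2=-6; issue MUL r1<-Mul2 // r0:Add1,r1:Mul2,r2:Mul1,r3:6,r4:8,r5:9
cycle 6: issue ADD r0<-Add2 // r0:Add2,r1:Mul2,r2:Mul1,r3:6,r4:8,r5:9
cycle 7: CDB Add1=7; issue SUB r1<-Add1 // r0:Add2,r1:Add1,r2:Mul1,r3:6,r4:8,r5:9
cycle 8: issue SUB r0<-Add3 // r0:Add3,r1:Add1,r2:Mul1,r3:6,r4:8,r5:9
cycle 9: CDB Mul1=9; issue MUL r2<-Mul1 // r0:Add3,r1:Add1,r2:Mul1,r3:6,r4:8,r5:9
cycle 10: CDB Mul2=84 // r0:Add3,r1:Add1,r2:Mul1,r3:6,r4:8,r5:9
cycle 11: CDB Add2=17 // r0:Add3,r1:Add1,r2:Mul1,r3:6,r4:8,r5:9
cycle 12: - // r0:Add3,r1:Add1,r2:Mul1,r3:6,r4:8,r5:9
cycle 13: CDB Add1=8 // r0:Add3,r1:8,r2:Mul1,r3:6,r4:8,r5:9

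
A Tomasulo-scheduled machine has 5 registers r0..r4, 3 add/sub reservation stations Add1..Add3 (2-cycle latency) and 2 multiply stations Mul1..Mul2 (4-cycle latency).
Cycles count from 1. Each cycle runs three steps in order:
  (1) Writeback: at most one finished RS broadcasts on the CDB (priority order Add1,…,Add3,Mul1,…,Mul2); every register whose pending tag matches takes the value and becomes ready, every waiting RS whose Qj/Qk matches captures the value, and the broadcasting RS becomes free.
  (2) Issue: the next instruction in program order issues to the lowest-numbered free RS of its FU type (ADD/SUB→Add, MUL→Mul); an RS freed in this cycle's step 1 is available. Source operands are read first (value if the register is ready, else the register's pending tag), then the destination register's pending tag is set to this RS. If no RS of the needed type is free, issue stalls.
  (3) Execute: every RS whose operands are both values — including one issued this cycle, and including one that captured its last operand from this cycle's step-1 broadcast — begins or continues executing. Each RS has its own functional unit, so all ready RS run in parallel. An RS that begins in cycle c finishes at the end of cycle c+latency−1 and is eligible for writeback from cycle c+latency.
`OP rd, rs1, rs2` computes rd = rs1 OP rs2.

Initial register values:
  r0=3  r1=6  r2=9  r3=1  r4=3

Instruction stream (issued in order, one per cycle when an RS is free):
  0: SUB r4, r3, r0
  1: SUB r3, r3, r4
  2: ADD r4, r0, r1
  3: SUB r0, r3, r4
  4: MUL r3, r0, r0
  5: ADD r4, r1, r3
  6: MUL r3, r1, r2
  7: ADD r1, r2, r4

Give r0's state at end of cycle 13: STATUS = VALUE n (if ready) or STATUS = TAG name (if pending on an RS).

STATUS = VALUE -6

  c1: issue SUB r4<-Add1  regs: r0:3,r1:6,r2:9,r3:1,r4:Add1
  c2: issue SUB r3<-Add2  regs: r0:3,r1:6,r2:9,r3:Add2,r4:Add1
  c3: CDB Add1=-2; issue ADD r4<-Add1  regs: r0:3,r1:6,r2:9,r3:Add2,r4:Add1
  c4: issue SUB r0<-Add3  regs: r0:Add3,r1:6,r2:9,r3:Add2,r4:Add1
  c5: CDB Add1=9; issue MUL r3<-Mul1  regs: r0:Add3,r1:6,r2:9,r3:Mul1,r4:9
  c6: CDB Add2=3; issue ADD r4<-Add1  regs: r0:Add3,r1:6,r2:9,r3:Mul1,r4:Add1
  c7: issue MUL r3<-Mul2  regs: r0:Add3,r1:6,r2:9,r3:Mul2,r4:Add1
  c8: CDB Add3=-6; issue ADD r1<-Add2  regs: r0:-6,r1:Add2,r2:9,r3:Mul2,r4:Add1
  c9: -  regs: r0:-6,r1:Add2,r2:9,r3:Mul2,r4:Add1
  c10: -  regs: r0:-6,r1:Add2,r2:9,r3:Mul2,r4:Add1
  c11: CDB Mul2=54  regs: r0:-6,r1:Add2,r2:9,r3:54,r4:Add1
  c12: CDB Mul1=36  regs: r0:-6,r1:Add2,r2:9,r3:54,r4:Add1
  c13: -  regs: r0:-6,r1:Add2,r2:9,r3:54,r4:Add1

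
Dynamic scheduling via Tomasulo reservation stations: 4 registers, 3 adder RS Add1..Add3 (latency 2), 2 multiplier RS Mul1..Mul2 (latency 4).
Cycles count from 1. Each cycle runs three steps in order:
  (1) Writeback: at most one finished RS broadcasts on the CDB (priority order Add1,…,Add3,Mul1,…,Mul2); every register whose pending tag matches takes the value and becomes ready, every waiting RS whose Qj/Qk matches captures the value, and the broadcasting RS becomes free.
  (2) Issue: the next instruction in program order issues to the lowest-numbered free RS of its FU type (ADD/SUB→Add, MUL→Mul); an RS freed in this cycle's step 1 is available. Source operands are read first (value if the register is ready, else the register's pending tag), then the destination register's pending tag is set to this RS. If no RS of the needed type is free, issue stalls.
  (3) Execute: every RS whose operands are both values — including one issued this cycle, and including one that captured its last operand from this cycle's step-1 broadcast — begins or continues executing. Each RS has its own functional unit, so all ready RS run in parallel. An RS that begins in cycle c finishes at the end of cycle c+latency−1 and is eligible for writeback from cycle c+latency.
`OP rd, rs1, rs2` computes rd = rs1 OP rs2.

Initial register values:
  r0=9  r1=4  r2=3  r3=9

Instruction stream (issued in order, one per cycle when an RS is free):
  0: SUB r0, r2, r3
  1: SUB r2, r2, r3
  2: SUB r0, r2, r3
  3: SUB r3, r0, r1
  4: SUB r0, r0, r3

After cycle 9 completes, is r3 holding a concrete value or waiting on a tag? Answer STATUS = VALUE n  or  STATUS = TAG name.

  c1: issue SUB r0<-Add1  regs: r0:Add1,r1:4,r2:3,r3:9
  c2: issue SUB r2<-Add2  regs: r0:Add1,r1:4,r2:Add2,r3:9
  c3: CDB Add1=-6; issue SUB r0<-Add1  regs: r0:Add1,r1:4,r2:Add2,r3:9
  c4: CDB Add2=-6; issue SUB r3<-Add2  regs: r0:Add1,r1:4,r2:-6,r3:Add2
  c5: issue SUB r0<-Add3  regs: r0:Add3,r1:4,r2:-6,r3:Add2
  c6: CDB Add1=-15  regs: r0:Add3,r1:4,r2:-6,r3:Add2
  c7: -  regs: r0:Add3,r1:4,r2:-6,r3:Add2
  c8: CDB Add2=-19  regs: r0:Add3,r1:4,r2:-6,r3:-19
  c9: -  regs: r0:Add3,r1:4,r2:-6,r3:-19

STATUS = VALUE -19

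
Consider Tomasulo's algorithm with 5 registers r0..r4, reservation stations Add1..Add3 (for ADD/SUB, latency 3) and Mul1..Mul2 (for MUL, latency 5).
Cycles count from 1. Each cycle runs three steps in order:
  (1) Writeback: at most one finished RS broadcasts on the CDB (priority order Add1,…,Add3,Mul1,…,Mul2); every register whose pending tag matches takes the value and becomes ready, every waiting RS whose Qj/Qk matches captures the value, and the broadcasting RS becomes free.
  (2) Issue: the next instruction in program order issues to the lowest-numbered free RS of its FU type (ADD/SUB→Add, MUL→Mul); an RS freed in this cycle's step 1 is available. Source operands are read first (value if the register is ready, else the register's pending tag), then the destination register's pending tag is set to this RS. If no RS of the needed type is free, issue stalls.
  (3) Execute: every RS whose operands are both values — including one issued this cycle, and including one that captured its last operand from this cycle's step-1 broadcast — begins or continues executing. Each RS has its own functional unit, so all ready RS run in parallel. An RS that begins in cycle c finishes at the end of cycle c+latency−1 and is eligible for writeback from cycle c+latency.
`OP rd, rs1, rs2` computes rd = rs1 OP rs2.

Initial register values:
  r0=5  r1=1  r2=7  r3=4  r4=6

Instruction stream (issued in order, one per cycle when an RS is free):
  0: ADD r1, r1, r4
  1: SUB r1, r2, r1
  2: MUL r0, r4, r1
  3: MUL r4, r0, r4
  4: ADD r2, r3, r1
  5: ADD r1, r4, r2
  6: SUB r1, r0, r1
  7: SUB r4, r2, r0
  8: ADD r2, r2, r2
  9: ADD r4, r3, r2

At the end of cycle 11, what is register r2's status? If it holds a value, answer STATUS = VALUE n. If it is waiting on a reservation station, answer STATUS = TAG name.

STATUS = VALUE 4

  c1: issue ADD r1<-Add1  regs: r0:5,r1:Add1,r2:7,r3:4,r4:6
  c2: issue SUB r1<-Add2  regs: r0:5,r1:Add2,r2:7,r3:4,r4:6
  c3: issue MUL r0<-Mul1  regs: r0:Mul1,r1:Add2,r2:7,r3:4,r4:6
  c4: CDB Add1=7; issue MUL r4<-Mul2  regs: r0:Mul1,r1:Add2,r2:7,r3:4,r4:Mul2
  c5: issue ADD r2<-Add1  regs: r0:Mul1,r1:Add2,r2:Add1,r3:4,r4:Mul2
  c6: issue ADD r1<-Add3  regs: r0:Mul1,r1:Add3,r2:Add1,r3:4,r4:Mul2
  c7: CDB Add2=0; issue SUB r1<-Add2  regs: r0:Mul1,r1:Add2,r2:Add1,r3:4,r4:Mul2
  c8: stall  regs: r0:Mul1,r1:Add2,r2:Add1,r3:4,r4:Mul2
  c9: stall  regs: r0:Mul1,r1:Add2,r2:Add1,r3:4,r4:Mul2
  c10: CDB Add1=4; issue SUB r4<-Add1  regs: r0:Mul1,r1:Add2,r2:4,r3:4,r4:Add1
  c11: stall  regs: r0:Mul1,r1:Add2,r2:4,r3:4,r4:Add1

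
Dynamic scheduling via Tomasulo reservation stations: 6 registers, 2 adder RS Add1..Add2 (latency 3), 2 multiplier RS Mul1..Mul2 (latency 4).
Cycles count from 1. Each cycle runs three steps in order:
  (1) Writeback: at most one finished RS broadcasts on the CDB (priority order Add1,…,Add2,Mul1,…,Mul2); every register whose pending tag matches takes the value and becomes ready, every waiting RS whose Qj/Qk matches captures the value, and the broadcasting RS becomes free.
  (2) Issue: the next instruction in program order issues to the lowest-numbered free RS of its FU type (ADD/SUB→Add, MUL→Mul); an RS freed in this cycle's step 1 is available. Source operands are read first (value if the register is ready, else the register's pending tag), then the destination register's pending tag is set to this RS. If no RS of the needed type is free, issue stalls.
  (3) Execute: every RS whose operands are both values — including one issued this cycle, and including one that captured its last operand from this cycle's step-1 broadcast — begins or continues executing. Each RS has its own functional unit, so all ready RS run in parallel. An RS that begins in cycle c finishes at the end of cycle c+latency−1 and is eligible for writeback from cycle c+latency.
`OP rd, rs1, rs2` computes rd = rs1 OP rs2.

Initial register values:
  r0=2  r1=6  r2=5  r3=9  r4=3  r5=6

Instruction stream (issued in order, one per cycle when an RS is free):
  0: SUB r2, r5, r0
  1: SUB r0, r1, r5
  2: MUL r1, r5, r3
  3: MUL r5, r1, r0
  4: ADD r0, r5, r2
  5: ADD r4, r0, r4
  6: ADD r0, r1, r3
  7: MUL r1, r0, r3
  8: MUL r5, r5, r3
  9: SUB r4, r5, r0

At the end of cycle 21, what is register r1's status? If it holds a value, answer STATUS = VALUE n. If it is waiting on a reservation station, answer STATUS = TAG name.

STATUS = VALUE 567

cycle 1: issue SUB r2<-Add1 // r0:2,r1:6,r2:Add1,r3:9,r4:3,r5:6
cycle 2: issue SUB r0<-Add2 // r0:Add2,r1:6,r2:Add1,r3:9,r4:3,r5:6
cycle 3: issue MUL r1<-Mul1 // r0:Add2,r1:Mul1,r2:Add1,r3:9,r4:3,r5:6
cycle 4: CDB Add1=4; issue MUL r5<-Mul2 // r0:Add2,r1:Mul1,r2:4,r3:9,r4:3,r5:Mul2
cycle 5: CDB Add2=0; issue ADD r0<-Add1 // r0:Add1,r1:Mul1,r2:4,r3:9,r4:3,r5:Mul2
cycle 6: issue ADD r4<-Add2 // r0:Add1,r1:Mul1,r2:4,r3:9,r4:Add2,r5:Mul2
cycle 7: CDB Mul1=54; stall // r0:Add1,r1:54,r2:4,r3:9,r4:Add2,r5:Mul2
cycle 8: stall // r0:Add1,r1:54,r2:4,r3:9,r4:Add2,r5:Mul2
cycle 9: stall // r0:Add1,r1:54,r2:4,r3:9,r4:Add2,r5:Mul2
cycle 10: stall // r0:Add1,r1:54,r2:4,r3:9,r4:Add2,r5:Mul2
cycle 11: CDB Mul2=0; stall // r0:Add1,r1:54,r2:4,r3:9,r4:Add2,r5:0
cycle 12: stall // r0:Add1,r1:54,r2:4,r3:9,r4:Add2,r5:0
cycle 13: stall // r0:Add1,r1:54,r2:4,r3:9,r4:Add2,r5:0
cycle 14: CDB Add1=4; issue ADD r0<-Add1 // r0:Add1,r1:54,r2:4,r3:9,r4:Add2,r5:0
cycle 15: issue MUL r1<-Mul1 // r0:Add1,r1:Mul1,r2:4,r3:9,r4:Add2,r5:0
cycle 16: issue MUL r5<-Mul2 // r0:Add1,r1:Mul1,r2:4,r3:9,r4:Add2,r5:Mul2
cycle 17: CDB Add1=63; issue SUB r4<-Add1 // r0:63,r1:Mul1,r2:4,r3:9,r4:Add1,r5:Mul2
cycle 18: CDB Add2=7 // r0:63,r1:Mul1,r2:4,r3:9,r4:Add1,r5:Mul2
cycle 19: - // r0:63,r1:Mul1,r2:4,r3:9,r4:Add1,r5:Mul2
cycle 20: CDB Mul2=0 // r0:63,r1:Mul1,r2:4,r3:9,r4:Add1,r5:0
cycle 21: CDB Mul1=567 // r0:63,r1:567,r2:4,r3:9,r4:Add1,r5:0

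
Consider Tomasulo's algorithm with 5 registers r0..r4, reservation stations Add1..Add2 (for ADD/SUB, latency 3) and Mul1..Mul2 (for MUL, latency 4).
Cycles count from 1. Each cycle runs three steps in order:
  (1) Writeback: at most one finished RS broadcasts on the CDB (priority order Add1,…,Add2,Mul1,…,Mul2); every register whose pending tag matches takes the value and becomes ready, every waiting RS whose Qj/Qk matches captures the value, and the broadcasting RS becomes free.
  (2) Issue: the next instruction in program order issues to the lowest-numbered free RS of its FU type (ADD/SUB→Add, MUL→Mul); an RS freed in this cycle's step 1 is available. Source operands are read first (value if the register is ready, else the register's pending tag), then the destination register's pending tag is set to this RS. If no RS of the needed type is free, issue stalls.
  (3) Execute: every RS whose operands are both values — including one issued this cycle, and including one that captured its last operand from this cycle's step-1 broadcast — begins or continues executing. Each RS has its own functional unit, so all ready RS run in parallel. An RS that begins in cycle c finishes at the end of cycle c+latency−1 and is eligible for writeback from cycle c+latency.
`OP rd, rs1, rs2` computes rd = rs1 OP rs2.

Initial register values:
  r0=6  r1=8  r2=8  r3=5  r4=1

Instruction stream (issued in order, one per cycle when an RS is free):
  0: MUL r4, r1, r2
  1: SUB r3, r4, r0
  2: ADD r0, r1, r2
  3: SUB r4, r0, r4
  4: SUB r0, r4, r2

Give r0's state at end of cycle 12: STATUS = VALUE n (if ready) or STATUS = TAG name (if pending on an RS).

STATUS = VALUE -56

  c1: issue MUL r4<-Mul1  regs: r0:6,r1:8,r2:8,r3:5,r4:Mul1
  c2: issue SUB r3<-Add1  regs: r0:6,r1:8,r2:8,r3:Add1,r4:Mul1
  c3: issue ADD r0<-Add2  regs: r0:Add2,r1:8,r2:8,r3:Add1,r4:Mul1
  c4: stall  regs: r0:Add2,r1:8,r2:8,r3:Add1,r4:Mul1
  c5: CDB Mul1=64; stall  regs: r0:Add2,r1:8,r2:8,r3:Add1,r4:64
  c6: CDB Add2=16; issue SUB r4<-Add2  regs: r0:16,r1:8,r2:8,r3:Add1,r4:Add2
  c7: stall  regs: r0:16,r1:8,r2:8,r3:Add1,r4:Add2
  c8: CDB Add1=58; issue SUB r0<-Add1  regs: r0:Add1,r1:8,r2:8,r3:58,r4:Add2
  c9: CDB Add2=-48  regs: r0:Add1,r1:8,r2:8,r3:58,r4:-48
  c10: -  regs: r0:Add1,r1:8,r2:8,r3:58,r4:-48
  c11: -  regs: r0:Add1,r1:8,r2:8,r3:58,r4:-48
  c12: CDB Add1=-56  regs: r0:-56,r1:8,r2:8,r3:58,r4:-48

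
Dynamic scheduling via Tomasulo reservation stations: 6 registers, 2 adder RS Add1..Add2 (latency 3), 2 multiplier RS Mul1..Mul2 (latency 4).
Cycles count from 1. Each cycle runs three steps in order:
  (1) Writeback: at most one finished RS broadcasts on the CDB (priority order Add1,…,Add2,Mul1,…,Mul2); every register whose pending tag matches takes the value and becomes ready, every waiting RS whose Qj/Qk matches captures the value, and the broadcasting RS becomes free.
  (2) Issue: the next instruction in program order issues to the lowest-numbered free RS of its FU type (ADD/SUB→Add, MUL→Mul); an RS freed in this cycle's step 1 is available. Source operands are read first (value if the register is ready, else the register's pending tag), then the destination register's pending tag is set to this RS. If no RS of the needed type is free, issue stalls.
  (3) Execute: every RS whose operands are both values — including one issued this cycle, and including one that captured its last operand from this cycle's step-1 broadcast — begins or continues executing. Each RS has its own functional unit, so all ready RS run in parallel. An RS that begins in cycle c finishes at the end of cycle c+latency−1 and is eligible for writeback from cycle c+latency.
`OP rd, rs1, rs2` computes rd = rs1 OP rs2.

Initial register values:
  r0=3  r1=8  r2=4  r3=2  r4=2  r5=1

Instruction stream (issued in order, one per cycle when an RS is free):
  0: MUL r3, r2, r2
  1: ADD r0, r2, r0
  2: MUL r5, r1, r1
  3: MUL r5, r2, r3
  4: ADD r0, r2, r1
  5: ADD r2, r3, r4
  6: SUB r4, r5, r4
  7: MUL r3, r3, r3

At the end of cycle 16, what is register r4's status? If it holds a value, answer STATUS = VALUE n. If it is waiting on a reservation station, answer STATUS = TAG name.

c1: issue MUL r3<-Mul1 | r0:3,r1:8,r2:4,r3:Mul1,r4:2,r5:1
c2: issue ADD r0<-Add1 | r0:Add1,r1:8,r2:4,r3:Mul1,r4:2,r5:1
c3: issue MUL r5<-Mul2 | r0:Add1,r1:8,r2:4,r3:Mul1,r4:2,r5:Mul2
c4: stall | r0:Add1,r1:8,r2:4,r3:Mul1,r4:2,r5:Mul2
c5: CDB Add1=7; stall | r0:7,r1:8,r2:4,r3:Mul1,r4:2,r5:Mul2
c6: CDB Mul1=16; issue MUL r5<-Mul1 | r0:7,r1:8,r2:4,r3:16,r4:2,r5:Mul1
c7: CDB Mul2=64; issue ADD r0<-Add1 | r0:Add1,r1:8,r2:4,r3:16,r4:2,r5:Mul1
c8: issue ADD r2<-Add2 | r0:Add1,r1:8,r2:Add2,r3:16,r4:2,r5:Mul1
c9: stall | r0:Add1,r1:8,r2:Add2,r3:16,r4:2,r5:Mul1
c10: CDB Add1=12; issue SUB r4<-Add1 | r0:12,r1:8,r2:Add2,r3:16,r4:Add1,r5:Mul1
c11: CDB Add2=18; issue MUL r3<-Mul2 | r0:12,r1:8,r2:18,r3:Mul2,r4:Add1,r5:Mul1
c12: CDB Mul1=64 | r0:12,r1:8,r2:18,r3:Mul2,r4:Add1,r5:64
c13: - | r0:12,r1:8,r2:18,r3:Mul2,r4:Add1,r5:64
c14: - | r0:12,r1:8,r2:18,r3:Mul2,r4:Add1,r5:64
c15: CDB Add1=62 | r0:12,r1:8,r2:18,r3:Mul2,r4:62,r5:64
c16: CDB Mul2=256 | r0:12,r1:8,r2:18,r3:256,r4:62,r5:64

STATUS = VALUE 62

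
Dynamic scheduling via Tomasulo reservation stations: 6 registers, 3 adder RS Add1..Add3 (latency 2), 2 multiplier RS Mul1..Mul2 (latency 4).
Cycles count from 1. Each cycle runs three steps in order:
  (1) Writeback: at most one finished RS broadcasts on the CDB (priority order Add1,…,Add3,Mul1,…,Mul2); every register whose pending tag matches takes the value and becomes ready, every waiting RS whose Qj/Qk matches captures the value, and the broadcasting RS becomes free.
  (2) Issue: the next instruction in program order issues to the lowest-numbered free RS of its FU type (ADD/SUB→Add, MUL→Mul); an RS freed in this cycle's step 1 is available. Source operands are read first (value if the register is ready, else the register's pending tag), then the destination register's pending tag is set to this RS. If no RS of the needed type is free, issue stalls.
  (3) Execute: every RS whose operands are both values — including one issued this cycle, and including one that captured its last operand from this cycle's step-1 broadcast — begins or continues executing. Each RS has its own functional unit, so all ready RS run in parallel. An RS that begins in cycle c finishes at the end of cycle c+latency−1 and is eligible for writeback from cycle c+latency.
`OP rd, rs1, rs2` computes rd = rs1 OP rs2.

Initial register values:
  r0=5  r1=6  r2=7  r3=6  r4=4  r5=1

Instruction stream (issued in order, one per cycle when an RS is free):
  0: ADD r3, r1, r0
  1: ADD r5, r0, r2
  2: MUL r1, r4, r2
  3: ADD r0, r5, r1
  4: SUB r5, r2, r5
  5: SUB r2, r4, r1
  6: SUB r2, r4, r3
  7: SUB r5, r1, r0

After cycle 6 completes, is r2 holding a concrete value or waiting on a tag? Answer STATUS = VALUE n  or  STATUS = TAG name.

c1: issue ADD r3<-Add1 | r0:5,r1:6,r2:7,r3:Add1,r4:4,r5:1
c2: issue ADD r5<-Add2 | r0:5,r1:6,r2:7,r3:Add1,r4:4,r5:Add2
c3: CDB Add1=11; issue MUL r1<-Mul1 | r0:5,r1:Mul1,r2:7,r3:11,r4:4,r5:Add2
c4: CDB Add2=12; issue ADD r0<-Add1 | r0:Add1,r1:Mul1,r2:7,r3:11,r4:4,r5:12
c5: issue SUB r5<-Add2 | r0:Add1,r1:Mul1,r2:7,r3:11,r4:4,r5:Add2
c6: issue SUB r2<-Add3 | r0:Add1,r1:Mul1,r2:Add3,r3:11,r4:4,r5:Add2

STATUS = TAG Add3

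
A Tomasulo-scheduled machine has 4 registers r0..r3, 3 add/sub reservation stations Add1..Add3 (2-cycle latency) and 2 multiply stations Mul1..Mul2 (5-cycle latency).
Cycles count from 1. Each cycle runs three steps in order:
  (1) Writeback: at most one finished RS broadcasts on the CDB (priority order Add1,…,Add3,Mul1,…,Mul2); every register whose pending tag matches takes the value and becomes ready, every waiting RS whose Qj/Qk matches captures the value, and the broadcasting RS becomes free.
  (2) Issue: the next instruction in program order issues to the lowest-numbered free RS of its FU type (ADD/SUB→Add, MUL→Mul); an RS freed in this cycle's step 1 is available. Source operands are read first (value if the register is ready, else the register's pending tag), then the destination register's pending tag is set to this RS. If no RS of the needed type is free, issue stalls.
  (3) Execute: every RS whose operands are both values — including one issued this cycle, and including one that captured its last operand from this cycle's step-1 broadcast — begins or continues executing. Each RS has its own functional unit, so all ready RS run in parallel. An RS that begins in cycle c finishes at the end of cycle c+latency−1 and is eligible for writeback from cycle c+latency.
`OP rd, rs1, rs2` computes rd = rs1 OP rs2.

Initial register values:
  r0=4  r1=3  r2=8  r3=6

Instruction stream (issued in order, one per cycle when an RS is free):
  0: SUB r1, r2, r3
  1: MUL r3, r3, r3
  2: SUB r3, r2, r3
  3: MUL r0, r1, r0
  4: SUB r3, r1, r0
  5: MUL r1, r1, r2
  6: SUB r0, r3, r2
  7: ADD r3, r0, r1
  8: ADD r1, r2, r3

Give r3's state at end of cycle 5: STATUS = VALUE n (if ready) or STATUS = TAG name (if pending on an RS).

cycle 1: issue SUB r1<-Add1 // r0:4,r1:Add1,r2:8,r3:6
cycle 2: issue MUL r3<-Mul1 // r0:4,r1:Add1,r2:8,r3:Mul1
cycle 3: CDB Add1=2; issue SUB r3<-Add1 // r0:4,r1:2,r2:8,r3:Add1
cycle 4: issue MUL r0<-Mul2 // r0:Mul2,r1:2,r2:8,r3:Add1
cycle 5: issue SUB r3<-Add2 // r0:Mul2,r1:2,r2:8,r3:Add2

STATUS = TAG Add2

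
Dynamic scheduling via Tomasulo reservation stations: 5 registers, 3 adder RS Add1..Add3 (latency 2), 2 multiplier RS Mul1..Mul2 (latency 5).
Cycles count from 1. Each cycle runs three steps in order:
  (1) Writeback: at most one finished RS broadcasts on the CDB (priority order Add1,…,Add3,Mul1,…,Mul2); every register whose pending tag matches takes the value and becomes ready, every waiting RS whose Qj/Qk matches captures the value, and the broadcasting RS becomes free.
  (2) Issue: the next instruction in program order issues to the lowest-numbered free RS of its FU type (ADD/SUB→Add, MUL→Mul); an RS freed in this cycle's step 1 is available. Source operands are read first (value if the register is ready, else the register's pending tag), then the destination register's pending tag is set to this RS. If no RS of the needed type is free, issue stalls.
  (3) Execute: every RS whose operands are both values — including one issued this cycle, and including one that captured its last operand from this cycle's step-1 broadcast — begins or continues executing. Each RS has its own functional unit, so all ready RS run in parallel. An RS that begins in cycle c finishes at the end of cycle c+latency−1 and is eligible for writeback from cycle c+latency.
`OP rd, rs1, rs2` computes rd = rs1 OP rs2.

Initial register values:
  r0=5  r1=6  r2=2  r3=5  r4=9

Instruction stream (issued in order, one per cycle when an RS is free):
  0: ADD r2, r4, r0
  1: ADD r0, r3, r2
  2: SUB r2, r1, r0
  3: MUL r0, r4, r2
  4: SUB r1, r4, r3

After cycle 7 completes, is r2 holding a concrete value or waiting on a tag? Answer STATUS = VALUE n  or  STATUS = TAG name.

STATUS = VALUE -13

c1: issue ADD r2<-Add1 | r0:5,r1:6,r2:Add1,r3:5,r4:9
c2: issue ADD r0<-Add2 | r0:Add2,r1:6,r2:Add1,r3:5,r4:9
c3: CDB Add1=14; issue SUB r2<-Add1 | r0:Add2,r1:6,r2:Add1,r3:5,r4:9
c4: issue MUL r0<-Mul1 | r0:Mul1,r1:6,r2:Add1,r3:5,r4:9
c5: CDB Add2=19; issue SUB r1<-Add2 | r0:Mul1,r1:Add2,r2:Add1,r3:5,r4:9
c6: - | r0:Mul1,r1:Add2,r2:Add1,r3:5,r4:9
c7: CDB Add1=-13 | r0:Mul1,r1:Add2,r2:-13,r3:5,r4:9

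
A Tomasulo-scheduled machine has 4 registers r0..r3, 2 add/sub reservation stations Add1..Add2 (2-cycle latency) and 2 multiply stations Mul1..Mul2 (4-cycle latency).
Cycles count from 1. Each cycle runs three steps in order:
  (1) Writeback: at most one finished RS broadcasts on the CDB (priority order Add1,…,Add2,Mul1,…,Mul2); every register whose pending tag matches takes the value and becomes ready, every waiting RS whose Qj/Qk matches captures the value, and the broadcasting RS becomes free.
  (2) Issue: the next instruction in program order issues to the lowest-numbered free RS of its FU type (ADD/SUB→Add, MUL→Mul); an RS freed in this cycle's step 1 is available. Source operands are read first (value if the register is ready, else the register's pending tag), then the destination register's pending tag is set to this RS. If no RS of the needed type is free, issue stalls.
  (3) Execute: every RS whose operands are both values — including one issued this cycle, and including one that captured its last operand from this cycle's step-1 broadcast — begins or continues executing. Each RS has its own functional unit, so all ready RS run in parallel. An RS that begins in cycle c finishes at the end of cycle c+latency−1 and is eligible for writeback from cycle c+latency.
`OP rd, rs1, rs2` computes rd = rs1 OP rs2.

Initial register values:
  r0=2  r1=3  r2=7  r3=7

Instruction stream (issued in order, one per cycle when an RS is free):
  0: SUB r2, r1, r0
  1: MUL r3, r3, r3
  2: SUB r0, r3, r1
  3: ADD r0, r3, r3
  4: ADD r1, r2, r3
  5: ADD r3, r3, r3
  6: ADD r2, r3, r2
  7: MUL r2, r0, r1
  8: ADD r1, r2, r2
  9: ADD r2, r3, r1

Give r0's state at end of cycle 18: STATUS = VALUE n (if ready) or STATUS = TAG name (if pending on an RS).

STATUS = VALUE 98

cycle 1: issue SUB r2<-Add1 // r0:2,r1:3,r2:Add1,r3:7
cycle 2: issue MUL r3<-Mul1 // r0:2,r1:3,r2:Add1,r3:Mul1
cycle 3: CDB Add1=1; issue SUB r0<-Add1 // r0:Add1,r1:3,r2:1,r3:Mul1
cycle 4: issue ADD r0<-Add2 // r0:Add2,r1:3,r2:1,r3:Mul1
cycle 5: stall // r0:Add2,r1:3,r2:1,r3:Mul1
cycle 6: CDB Mul1=49; stall // r0:Add2,r1:3,r2:1,r3:49
cycle 7: stall // r0:Add2,r1:3,r2:1,r3:49
cycle 8: CDB Add1=46; issue ADD r1<-Add1 // r0:Add2,r1:Add1,r2:1,r3:49
cycle 9: CDB Add2=98; issue ADD r3<-Add2 // r0:98,r1:Add1,r2:1,r3:Add2
cycle 10: CDB Add1=50; issue ADD r2<-Add1 // r0:98,r1:50,r2:Add1,r3:Add2
cycle 11: CDB Add2=98; issue MUL r2<-Mul1 // r0:98,r1:50,r2:Mul1,r3:98
cycle 12: issue ADD r1<-Add2 // r0:98,r1:Add2,r2:Mul1,r3:98
cycle 13: CDB Add1=99; issue ADD r2<-Add1 // r0:98,r1:Add2,r2:Add1,r3:98
cycle 14: - // r0:98,r1:Add2,r2:Add1,r3:98
cycle 15: CDB Mul1=4900 // r0:98,r1:Add2,r2:Add1,r3:98
cycle 16: - // r0:98,r1:Add2,r2:Add1,r3:98
cycle 17: CDB Add2=9800 // r0:98,r1:9800,r2:Add1,r3:98
cycle 18: - // r0:98,r1:9800,r2:Add1,r3:98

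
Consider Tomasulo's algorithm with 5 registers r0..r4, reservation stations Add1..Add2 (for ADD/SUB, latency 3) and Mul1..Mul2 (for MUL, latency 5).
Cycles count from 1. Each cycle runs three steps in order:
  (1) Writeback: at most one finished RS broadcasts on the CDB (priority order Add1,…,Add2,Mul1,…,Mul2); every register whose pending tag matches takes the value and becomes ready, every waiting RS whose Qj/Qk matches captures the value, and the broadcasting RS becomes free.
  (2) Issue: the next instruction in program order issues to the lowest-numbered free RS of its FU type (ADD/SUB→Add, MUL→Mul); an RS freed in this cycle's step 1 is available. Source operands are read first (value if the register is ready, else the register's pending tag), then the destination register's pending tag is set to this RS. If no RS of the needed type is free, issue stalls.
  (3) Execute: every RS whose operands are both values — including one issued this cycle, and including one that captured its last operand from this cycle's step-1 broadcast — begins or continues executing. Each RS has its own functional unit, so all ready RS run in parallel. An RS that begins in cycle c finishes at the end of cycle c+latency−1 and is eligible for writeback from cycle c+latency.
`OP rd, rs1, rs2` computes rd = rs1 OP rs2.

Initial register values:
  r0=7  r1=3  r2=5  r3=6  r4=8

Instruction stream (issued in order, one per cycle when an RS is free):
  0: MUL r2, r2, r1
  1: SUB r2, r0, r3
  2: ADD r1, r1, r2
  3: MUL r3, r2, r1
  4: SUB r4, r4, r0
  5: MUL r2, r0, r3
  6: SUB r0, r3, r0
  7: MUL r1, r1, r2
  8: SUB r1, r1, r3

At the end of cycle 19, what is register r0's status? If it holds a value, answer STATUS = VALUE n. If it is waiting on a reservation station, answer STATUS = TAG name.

cycle 1: issue MUL r2<-Mul1 // r0:7,r1:3,r2:Mul1,r3:6,r4:8
cycle 2: issue SUB r2<-Add1 // r0:7,r1:3,r2:Add1,r3:6,r4:8
cycle 3: issue ADD r1<-Add2 // r0:7,r1:Add2,r2:Add1,r3:6,r4:8
cycle 4: issue MUL r3<-Mul2 // r0:7,r1:Add2,r2:Add1,r3:Mul2,r4:8
cycle 5: CDB Add1=1; issue SUB r4<-Add1 // r0:7,r1:Add2,r2:1,r3:Mul2,r4:Add1
cycle 6: CDB Mul1=15; issue MUL r2<-Mul1 // r0:7,r1:Add2,r2:Mul1,r3:Mul2,r4:Add1
cycle 7: stall // r0:7,r1:Add2,r2:Mul1,r3:Mul2,r4:Add1
cycle 8: CDB Add1=1; issue SUB r0<-Add1 // r0:Add1,r1:Add2,r2:Mul1,r3:Mul2,r4:1
cycle 9: CDB Add2=4; stall // r0:Add1,r1:4,r2:Mul1,r3:Mul2,r4:1
cycle 10: stall // r0:Add1,r1:4,r2:Mul1,r3:Mul2,r4:1
cycle 11: stall // r0:Add1,r1:4,r2:Mul1,r3:Mul2,r4:1
cycle 12: stall // r0:Add1,r1:4,r2:Mul1,r3:Mul2,r4:1
cycle 13: stall // r0:Add1,r1:4,r2:Mul1,r3:Mul2,r4:1
cycle 14: CDB Mul2=4; issue MUL r1<-Mul2 // r0:Add1,r1:Mul2,r2:Mul1,r3:4,r4:1
cycle 15: issue SUB r1<-Add2 // r0:Add1,r1:Add2,r2:Mul1,r3:4,r4:1
cycle 16: - // r0:Add1,r1:Add2,r2:Mul1,r3:4,r4:1
cycle 17: CDB Add1=-3 // r0:-3,r1:Add2,r2:Mul1,r3:4,r4:1
cycle 18: - // r0:-3,r1:Add2,r2:Mul1,r3:4,r4:1
cycle 19: CDB Mul1=28 // r0:-3,r1:Add2,r2:28,r3:4,r4:1

STATUS = VALUE -3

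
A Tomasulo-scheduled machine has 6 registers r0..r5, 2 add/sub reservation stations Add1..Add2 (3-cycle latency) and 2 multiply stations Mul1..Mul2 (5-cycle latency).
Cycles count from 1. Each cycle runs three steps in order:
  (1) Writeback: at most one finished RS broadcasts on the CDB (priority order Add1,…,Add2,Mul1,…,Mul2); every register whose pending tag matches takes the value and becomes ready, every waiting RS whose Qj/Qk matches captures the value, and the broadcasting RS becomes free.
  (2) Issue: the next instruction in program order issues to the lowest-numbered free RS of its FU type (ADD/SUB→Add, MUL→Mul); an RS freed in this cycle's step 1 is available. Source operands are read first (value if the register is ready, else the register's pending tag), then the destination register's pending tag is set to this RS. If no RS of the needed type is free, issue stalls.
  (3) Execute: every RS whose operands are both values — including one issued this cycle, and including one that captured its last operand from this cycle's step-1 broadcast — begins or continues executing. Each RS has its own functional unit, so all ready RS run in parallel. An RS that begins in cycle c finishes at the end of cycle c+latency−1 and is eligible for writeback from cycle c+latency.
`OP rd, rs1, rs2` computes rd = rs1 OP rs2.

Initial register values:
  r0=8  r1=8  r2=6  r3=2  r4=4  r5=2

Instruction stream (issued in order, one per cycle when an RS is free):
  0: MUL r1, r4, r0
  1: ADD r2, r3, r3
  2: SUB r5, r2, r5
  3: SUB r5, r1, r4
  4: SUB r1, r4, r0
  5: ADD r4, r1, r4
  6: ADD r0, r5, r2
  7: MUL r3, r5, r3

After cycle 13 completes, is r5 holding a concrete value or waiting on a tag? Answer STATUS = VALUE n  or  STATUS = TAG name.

STATUS = VALUE 28

  c1: issue MUL r1<-Mul1  regs: r0:8,r1:Mul1,r2:6,r3:2,r4:4,r5:2
  c2: issue ADD r2<-Add1  regs: r0:8,r1:Mul1,r2:Add1,r3:2,r4:4,r5:2
  c3: issue SUB r5<-Add2  regs: r0:8,r1:Mul1,r2:Add1,r3:2,r4:4,r5:Add2
  c4: stall  regs: r0:8,r1:Mul1,r2:Add1,r3:2,r4:4,r5:Add2
  c5: CDB Add1=4; issue SUB r5<-Add1  regs: r0:8,r1:Mul1,r2:4,r3:2,r4:4,r5:Add1
  c6: CDB Mul1=32; stall  regs: r0:8,r1:32,r2:4,r3:2,r4:4,r5:Add1
  c7: stall  regs: r0:8,r1:32,r2:4,r3:2,r4:4,r5:Add1
  c8: CDB Add2=2; issue SUB r1<-Add2  regs: r0:8,r1:Add2,r2:4,r3:2,r4:4,r5:Add1
  c9: CDB Add1=28; issue ADD r4<-Add1  regs: r0:8,r1:Add2,r2:4,r3:2,r4:Add1,r5:28
  c10: stall  regs: r0:8,r1:Add2,r2:4,r3:2,r4:Add1,r5:28
  c11: CDB Add2=-4; issue ADD r0<-Add2  regs: r0:Add2,r1:-4,r2:4,r3:2,r4:Add1,r5:28
  c12: issue MUL r3<-Mul1  regs: r0:Add2,r1:-4,r2:4,r3:Mul1,r4:Add1,r5:28
  c13: -  regs: r0:Add2,r1:-4,r2:4,r3:Mul1,r4:Add1,r5:28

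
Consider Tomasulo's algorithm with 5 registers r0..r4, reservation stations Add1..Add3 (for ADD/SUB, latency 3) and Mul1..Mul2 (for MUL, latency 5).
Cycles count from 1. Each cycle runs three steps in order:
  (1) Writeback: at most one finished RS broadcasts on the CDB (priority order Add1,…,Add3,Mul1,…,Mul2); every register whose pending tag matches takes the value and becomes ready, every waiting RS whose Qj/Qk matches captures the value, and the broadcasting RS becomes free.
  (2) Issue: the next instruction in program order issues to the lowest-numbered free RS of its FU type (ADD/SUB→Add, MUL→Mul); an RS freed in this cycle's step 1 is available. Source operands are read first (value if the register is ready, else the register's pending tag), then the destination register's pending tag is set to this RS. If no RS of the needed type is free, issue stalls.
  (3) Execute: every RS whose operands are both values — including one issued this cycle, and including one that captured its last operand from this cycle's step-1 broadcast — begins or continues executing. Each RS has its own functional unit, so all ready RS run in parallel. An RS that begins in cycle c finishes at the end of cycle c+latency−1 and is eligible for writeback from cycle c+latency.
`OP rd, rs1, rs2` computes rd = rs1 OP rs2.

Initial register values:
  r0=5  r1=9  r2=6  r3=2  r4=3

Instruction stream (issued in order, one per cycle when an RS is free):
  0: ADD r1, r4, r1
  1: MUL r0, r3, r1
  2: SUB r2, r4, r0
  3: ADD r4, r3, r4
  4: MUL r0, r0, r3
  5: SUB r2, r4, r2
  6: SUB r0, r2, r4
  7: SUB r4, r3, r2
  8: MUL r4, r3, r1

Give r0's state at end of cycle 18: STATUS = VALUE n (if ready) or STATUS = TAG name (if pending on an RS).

c1: issue ADD r1<-Add1 | r0:5,r1:Add1,r2:6,r3:2,r4:3
c2: issue MUL r0<-Mul1 | r0:Mul1,r1:Add1,r2:6,r3:2,r4:3
c3: issue SUB r2<-Add2 | r0:Mul1,r1:Add1,r2:Add2,r3:2,r4:3
c4: CDB Add1=12; issue ADD r4<-Add1 | r0:Mul1,r1:12,r2:Add2,r3:2,r4:Add1
c5: issue MUL r0<-Mul2 | r0:Mul2,r1:12,r2:Add2,r3:2,r4:Add1
c6: issue SUB r2<-Add3 | r0:Mul2,r1:12,r2:Add3,r3:2,r4:Add1
c7: CDB Add1=5; issue SUB r0<-Add1 | r0:Add1,r1:12,r2:Add3,r3:2,r4:5
c8: stall | r0:Add1,r1:12,r2:Add3,r3:2,r4:5
c9: CDB Mul1=24; stall | r0:Add1,r1:12,r2:Add3,r3:2,r4:5
c10: stall | r0:Add1,r1:12,r2:Add3,r3:2,r4:5
c11: stall | r0:Add1,r1:12,r2:Add3,r3:2,r4:5
c12: CDB Add2=-21; issue SUB r4<-Add2 | r0:Add1,r1:12,r2:Add3,r3:2,r4:Add2
c13: issue MUL r4<-Mul1 | r0:Add1,r1:12,r2:Add3,r3:2,r4:Mul1
c14: CDB Mul2=48 | r0:Add1,r1:12,r2:Add3,r3:2,r4:Mul1
c15: CDB Add3=26 | r0:Add1,r1:12,r2:26,r3:2,r4:Mul1
c16: - | r0:Add1,r1:12,r2:26,r3:2,r4:Mul1
c17: - | r0:Add1,r1:12,r2:26,r3:2,r4:Mul1
c18: CDB Add1=21 | r0:21,r1:12,r2:26,r3:2,r4:Mul1

STATUS = VALUE 21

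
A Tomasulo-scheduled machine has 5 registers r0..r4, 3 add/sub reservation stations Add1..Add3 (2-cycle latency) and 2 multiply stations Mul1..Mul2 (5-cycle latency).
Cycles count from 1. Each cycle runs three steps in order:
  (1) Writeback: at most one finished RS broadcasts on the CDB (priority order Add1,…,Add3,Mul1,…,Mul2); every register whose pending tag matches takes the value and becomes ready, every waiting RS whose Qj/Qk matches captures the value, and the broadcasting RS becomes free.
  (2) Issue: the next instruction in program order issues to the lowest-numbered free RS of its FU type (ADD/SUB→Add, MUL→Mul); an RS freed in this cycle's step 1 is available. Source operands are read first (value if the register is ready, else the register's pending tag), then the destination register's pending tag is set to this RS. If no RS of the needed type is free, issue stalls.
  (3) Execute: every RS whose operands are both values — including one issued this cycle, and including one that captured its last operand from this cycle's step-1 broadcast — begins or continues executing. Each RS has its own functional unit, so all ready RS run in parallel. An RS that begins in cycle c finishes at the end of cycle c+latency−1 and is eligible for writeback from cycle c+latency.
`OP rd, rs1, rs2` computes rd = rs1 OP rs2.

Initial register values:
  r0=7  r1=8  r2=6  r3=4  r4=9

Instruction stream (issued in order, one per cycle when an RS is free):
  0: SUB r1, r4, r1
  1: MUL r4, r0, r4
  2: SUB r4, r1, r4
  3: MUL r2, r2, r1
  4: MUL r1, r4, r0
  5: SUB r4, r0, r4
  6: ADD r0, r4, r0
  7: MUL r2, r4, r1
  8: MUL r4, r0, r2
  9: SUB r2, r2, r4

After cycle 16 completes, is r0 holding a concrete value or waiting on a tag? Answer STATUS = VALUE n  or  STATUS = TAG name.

STATUS = VALUE 76

  c1: issue SUB r1<-Add1  regs: r0:7,r1:Add1,r2:6,r3:4,r4:9
  c2: issue MUL r4<-Mul1  regs: r0:7,r1:Add1,r2:6,r3:4,r4:Mul1
  c3: CDB Add1=1; issue SUB r4<-Add1  regs: r0:7,r1:1,r2:6,r3:4,r4:Add1
  c4: issue MUL r2<-Mul2  regs: r0:7,r1:1,r2:Mul2,r3:4,r4:Add1
  c5: stall  regs: r0:7,r1:1,r2:Mul2,r3:4,r4:Add1
  c6: stall  regs: r0:7,r1:1,r2:Mul2,r3:4,r4:Add1
  c7: CDB Mul1=63; issue MUL r1<-Mul1  regs: r0:7,r1:Mul1,r2:Mul2,r3:4,r4:Add1
  c8: issue SUB r4<-Add2  regs: r0:7,r1:Mul1,r2:Mul2,r3:4,r4:Add2
  c9: CDB Add1=-62; issue ADD r0<-Add1  regs: r0:Add1,r1:Mul1,r2:Mul2,r3:4,r4:Add2
  c10: CDB Mul2=6; issue MUL r2<-Mul2  regs: r0:Add1,r1:Mul1,r2:Mul2,r3:4,r4:Add2
  c11: CDB Add2=69; stall  regs: r0:Add1,r1:Mul1,r2:Mul2,r3:4,r4:69
  c12: stall  regs: r0:Add1,r1:Mul1,r2:Mul2,r3:4,r4:69
  c13: CDB Add1=76; stall  regs: r0:76,r1:Mul1,r2:Mul2,r3:4,r4:69
  c14: CDB Mul1=-434; issue MUL r4<-Mul1  regs: r0:76,r1:-434,r2:Mul2,r3:4,r4:Mul1
  c15: issue SUB r2<-Add1  regs: r0:76,r1:-434,r2:Add1,r3:4,r4:Mul1
  c16: -  regs: r0:76,r1:-434,r2:Add1,r3:4,r4:Mul1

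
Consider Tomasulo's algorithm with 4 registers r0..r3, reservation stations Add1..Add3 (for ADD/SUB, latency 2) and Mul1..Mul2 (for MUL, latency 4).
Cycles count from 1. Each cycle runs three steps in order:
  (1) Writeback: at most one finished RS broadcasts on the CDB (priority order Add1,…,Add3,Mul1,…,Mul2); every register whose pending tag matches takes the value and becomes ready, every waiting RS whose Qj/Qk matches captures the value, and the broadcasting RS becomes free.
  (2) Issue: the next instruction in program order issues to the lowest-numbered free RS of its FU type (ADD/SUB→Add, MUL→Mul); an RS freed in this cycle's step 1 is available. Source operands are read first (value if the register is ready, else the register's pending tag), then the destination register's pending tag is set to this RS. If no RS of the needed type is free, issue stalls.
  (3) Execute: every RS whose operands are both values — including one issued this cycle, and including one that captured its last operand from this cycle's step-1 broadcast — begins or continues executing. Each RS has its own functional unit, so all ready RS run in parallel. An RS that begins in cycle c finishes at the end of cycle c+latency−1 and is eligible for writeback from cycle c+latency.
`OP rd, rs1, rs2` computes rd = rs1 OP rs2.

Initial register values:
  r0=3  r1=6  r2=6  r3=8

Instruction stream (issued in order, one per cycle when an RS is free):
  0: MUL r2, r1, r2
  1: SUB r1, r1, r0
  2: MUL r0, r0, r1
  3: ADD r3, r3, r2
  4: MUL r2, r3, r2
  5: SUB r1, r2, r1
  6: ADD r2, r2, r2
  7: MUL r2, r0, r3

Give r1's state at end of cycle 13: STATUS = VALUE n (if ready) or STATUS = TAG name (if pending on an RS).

STATUS = TAG Add2

cycle 1: issue MUL r2<-Mul1 // r0:3,r1:6,r2:Mul1,r3:8
cycle 2: issue SUB r1<-Add1 // r0:3,r1:Add1,r2:Mul1,r3:8
cycle 3: issue MUL r0<-Mul2 // r0:Mul2,r1:Add1,r2:Mul1,r3:8
cycle 4: CDB Add1=3; issue ADD r3<-Add1 // r0:Mul2,r1:3,r2:Mul1,r3:Add1
cycle 5: CDB Mul1=36; issue MUL r2<-Mul1 // r0:Mul2,r1:3,r2:Mul1,r3:Add1
cycle 6: issue SUB r1<-Add2 // r0:Mul2,r1:Add2,r2:Mul1,r3:Add1
cycle 7: CDB Add1=44; issue ADD r2<-Add1 // r0:Mul2,r1:Add2,r2:Add1,r3:44
cycle 8: CDB Mul2=9; issue MUL r2<-Mul2 // r0:9,r1:Add2,r2:Mul2,r3:44
cycle 9: - // r0:9,r1:Add2,r2:Mul2,r3:44
cycle 10: - // r0:9,r1:Add2,r2:Mul2,r3:44
cycle 11: CDB Mul1=1584 // r0:9,r1:Add2,r2:Mul2,r3:44
cycle 12: CDB Mul2=396 // r0:9,r1:Add2,r2:396,r3:44
cycle 13: CDB Add1=3168 // r0:9,r1:Add2,r2:396,r3:44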